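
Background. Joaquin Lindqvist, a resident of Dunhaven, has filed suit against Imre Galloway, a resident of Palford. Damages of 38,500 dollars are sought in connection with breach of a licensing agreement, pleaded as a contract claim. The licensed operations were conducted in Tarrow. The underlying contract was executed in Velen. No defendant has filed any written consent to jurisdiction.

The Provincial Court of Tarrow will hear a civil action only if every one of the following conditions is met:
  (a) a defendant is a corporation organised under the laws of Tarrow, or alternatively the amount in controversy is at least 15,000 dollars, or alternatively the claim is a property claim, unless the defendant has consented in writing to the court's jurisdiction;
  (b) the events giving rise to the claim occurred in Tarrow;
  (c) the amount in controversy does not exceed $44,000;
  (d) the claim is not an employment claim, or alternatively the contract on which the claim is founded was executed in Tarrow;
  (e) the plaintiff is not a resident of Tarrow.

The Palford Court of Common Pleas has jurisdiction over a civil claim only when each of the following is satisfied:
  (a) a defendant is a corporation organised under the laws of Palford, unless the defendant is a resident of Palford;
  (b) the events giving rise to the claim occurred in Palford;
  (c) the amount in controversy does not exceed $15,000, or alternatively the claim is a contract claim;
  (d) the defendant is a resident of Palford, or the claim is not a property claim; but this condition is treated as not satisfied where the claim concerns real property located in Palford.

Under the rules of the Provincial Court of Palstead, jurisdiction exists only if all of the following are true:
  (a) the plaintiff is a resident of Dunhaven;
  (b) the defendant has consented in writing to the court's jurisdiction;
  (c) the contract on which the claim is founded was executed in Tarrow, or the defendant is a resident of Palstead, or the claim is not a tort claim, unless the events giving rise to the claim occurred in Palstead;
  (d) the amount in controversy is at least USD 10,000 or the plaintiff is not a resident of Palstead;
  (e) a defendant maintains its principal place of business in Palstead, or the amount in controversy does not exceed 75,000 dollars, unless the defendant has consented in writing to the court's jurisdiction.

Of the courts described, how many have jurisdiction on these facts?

1

The Provincial Court of Tarrow:
  (a) The amount in controversy is 38,500 dollars, which meets the $15,000 floor, so this disjunct is met. Met.
  (b) The operative events occurred in Tarrow. Condition met.
  (c) The amount in controversy is $38,500, within the $44,000 ceiling. Condition met.
  (d) The claim is a contract claim, not an employment claim, so this disjunct is met. Met.
  (e) The plaintiff resides in Dunhaven, which is not Tarrow. Met.
  → Every requirement is satisfied — jurisdiction.
The Palford Court of Common Pleas:
  (a) No defendant is a corporation. The proviso rescues it, though: the defendant resides in Palford. Condition met.
  (b) The operative events occurred in Tarrow, not Palford. Not met.
  (c) The claim is a contract claim — that alternative is enough. Satisfied.
  (d) The defendant resides in Palford — that alternative is enough. The exception is not triggered, since the claim does not concern real property. Condition met.
  → At least one condition fails; no jurisdiction.
The Provincial Court of Palstead:
  (a) The plaintiff resides in Dunhaven. Met.
  (b) No such written consent has been filed. Fails.
  (c) The claim is a contract claim, not a tort claim, which satisfies one of the alternatives. Satisfied.
  (d) The amount in controversy is $38,500, which meets the $10,000 floor, so this disjunct is met. Satisfied.
  (e) The amount in controversy is $38,500, within the $75,000 ceiling — that alternative is enough. Met.
  → No jurisdiction.
Courts with jurisdiction: the Provincial Court of Tarrow — 1 in total.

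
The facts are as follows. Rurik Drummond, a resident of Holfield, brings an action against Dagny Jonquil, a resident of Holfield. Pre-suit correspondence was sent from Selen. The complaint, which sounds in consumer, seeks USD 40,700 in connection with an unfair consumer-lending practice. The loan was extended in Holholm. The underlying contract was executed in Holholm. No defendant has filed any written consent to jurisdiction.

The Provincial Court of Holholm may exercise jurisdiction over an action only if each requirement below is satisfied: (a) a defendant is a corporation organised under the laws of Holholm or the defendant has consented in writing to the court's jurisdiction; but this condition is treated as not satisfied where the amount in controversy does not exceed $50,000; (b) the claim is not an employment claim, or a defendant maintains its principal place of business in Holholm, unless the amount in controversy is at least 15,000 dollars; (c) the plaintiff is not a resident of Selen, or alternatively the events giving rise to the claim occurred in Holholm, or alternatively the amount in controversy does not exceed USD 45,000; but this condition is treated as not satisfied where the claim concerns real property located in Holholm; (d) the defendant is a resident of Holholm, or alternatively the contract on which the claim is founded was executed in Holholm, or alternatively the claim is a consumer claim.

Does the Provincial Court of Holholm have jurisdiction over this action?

No

The Provincial Court of Holholm:
  (a) No defendant is a corporation; no such written consent has been filed — no alternative holds. Fails.
  (b) The claim is a consumer claim, not an employment claim — that alternative is enough. Met.
  (c) The plaintiff resides in Holfield, which is not Selen, which satisfies one of the alternatives. The exception is not triggered, since the claim does not concern real property. Satisfied.
  (d) The contract was executed in Holholm, so one alternative holds. Met.
  → At least one condition fails; no jurisdiction.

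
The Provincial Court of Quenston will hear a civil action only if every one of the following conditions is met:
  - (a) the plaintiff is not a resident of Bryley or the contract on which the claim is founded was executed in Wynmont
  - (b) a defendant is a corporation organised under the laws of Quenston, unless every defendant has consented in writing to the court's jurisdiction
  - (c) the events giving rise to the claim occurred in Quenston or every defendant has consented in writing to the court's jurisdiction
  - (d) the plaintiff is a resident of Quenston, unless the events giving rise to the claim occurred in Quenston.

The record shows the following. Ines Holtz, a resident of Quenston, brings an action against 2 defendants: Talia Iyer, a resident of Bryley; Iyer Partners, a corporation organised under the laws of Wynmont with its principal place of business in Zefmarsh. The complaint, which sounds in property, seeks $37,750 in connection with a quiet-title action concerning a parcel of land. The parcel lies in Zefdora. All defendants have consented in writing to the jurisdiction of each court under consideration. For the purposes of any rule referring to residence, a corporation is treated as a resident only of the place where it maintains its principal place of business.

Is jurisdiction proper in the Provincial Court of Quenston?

Yes

The Provincial Court of Quenston:
  (a) The plaintiff resides in Quenston, which is not Bryley, which satisfies one of the alternatives. Condition met.
  (b) The corporate defendant(s) are organised in Wynmont, not Quenston. However, every defendant has filed written consent, so the 'unless' proviso supplies this condition. Condition met.
  (c) Every defendant has filed written consent — that alternative is enough. Met.
  (d) The plaintiff resides in Quenston. Met.
  → Every requirement is satisfied — jurisdiction.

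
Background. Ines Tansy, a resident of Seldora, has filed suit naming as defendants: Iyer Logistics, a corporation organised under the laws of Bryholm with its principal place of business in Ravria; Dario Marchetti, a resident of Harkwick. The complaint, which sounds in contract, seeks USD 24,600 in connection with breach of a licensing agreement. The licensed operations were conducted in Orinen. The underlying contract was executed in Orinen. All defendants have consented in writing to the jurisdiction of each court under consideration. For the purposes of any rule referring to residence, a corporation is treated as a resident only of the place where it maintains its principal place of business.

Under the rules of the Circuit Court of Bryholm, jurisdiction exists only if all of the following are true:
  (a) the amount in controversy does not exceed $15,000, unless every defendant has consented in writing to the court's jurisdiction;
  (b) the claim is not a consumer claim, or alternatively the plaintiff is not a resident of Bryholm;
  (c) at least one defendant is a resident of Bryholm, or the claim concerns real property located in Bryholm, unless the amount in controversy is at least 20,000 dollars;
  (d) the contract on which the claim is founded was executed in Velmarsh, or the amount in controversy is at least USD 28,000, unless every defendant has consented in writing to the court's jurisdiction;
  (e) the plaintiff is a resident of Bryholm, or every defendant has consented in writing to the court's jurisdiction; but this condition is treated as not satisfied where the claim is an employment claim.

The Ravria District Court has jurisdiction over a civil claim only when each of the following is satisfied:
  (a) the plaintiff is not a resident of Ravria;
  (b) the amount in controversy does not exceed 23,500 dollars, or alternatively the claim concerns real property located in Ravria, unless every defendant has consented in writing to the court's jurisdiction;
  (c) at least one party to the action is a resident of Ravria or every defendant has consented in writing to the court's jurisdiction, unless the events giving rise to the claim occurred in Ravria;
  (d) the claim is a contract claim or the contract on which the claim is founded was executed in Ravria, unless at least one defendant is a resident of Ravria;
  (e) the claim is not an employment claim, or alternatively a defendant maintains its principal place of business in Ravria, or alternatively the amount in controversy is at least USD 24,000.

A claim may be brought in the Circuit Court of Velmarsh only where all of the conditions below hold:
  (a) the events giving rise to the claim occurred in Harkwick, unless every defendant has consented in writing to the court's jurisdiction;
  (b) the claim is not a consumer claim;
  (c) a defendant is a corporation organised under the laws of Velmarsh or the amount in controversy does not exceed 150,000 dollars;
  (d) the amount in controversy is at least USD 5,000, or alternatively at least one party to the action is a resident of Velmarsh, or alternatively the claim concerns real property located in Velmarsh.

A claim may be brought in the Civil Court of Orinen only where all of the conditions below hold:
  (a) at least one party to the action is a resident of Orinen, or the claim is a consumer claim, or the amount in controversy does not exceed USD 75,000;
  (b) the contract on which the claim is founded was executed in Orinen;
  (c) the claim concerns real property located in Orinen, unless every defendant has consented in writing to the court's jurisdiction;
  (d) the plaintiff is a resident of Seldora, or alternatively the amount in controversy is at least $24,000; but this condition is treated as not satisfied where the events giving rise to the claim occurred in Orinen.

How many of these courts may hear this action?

The Circuit Court of Bryholm:
  (a) The amount in controversy is USD 24,600, above the 15,000 dollars ceiling. The proviso rescues it, though: every defendant has filed written consent. Satisfied.
  (b) The claim is a contract claim, not a consumer claim, so this disjunct is met. Condition met.
  (c) No defendant resides in Bryholm (they reside in Ravria, Harkwick); the claim does not concern real property — every alternative fails. The proviso rescues it, though: the amount in controversy is USD 24,600, which meets the USD 20,000 floor. Condition met.
  (d) The contract was executed in Orinen, not Velmarsh; the amount in controversy is $24,600, below the USD 28,000 floor — no alternative holds. The proviso rescues it, though: every defendant has filed written consent. Condition met.
  (e) Every defendant has filed written consent, which satisfies one of the alternatives. The exception is not triggered, since the claim is a contract claim, not an employment claim. Condition met.
  → Jurisdiction lies.
The Ravria District Court:
  (a) The plaintiff resides in Seldora, which is not Ravria. Condition met.
  (b) The amount in controversy is 24,600 dollars, above the $23,500 ceiling; the claim does not concern real property — none of the alternatives is met. However, every defendant has filed written consent, so the 'unless' proviso supplies this condition. Met.
  (c) Iyer Logistics resides in Ravria, which satisfies one of the alternatives. Satisfied.
  (d) The claim is a contract claim, so one alternative holds. Met.
  (e) The claim is a contract claim, not an employment claim — that alternative is enough. Condition met.
  → The court has jurisdiction.
The Circuit Court of Velmarsh:
  (a) The operative events occurred in Orinen, not Harkwick. The proviso rescues it, though: every defendant has filed written consent. Met.
  (b) The claim is a contract claim, not a consumer claim. Met.
  (c) The amount in controversy is $24,600, within the USD 150,000 ceiling, so one alternative holds. Condition met.
  (d) The amount in controversy is USD 24,600, which meets the USD 5,000 floor, so one alternative holds. Met.
  → Every requirement is satisfied — jurisdiction.
The Civil Court of Orinen:
  (a) The amount in controversy is $24,600, within the USD 75,000 ceiling, which satisfies one of the alternatives. Satisfied.
  (b) The contract was executed in Orinen. Condition met.
  (c) The claim does not concern real property. However, every defendant has filed written consent, so the 'unless' proviso supplies this condition. Met.
  (d) The plaintiff resides in Seldora — that alternative is enough. But the operative events occurred in Orinen, triggering the carve-out and defeating this condition. Not met.
  → Not every requirement is met — no jurisdiction.
Courts with jurisdiction: the Circuit Court of Bryholm, the Ravria District Court, the Circuit Court of Velmarsh — 3 in total.

3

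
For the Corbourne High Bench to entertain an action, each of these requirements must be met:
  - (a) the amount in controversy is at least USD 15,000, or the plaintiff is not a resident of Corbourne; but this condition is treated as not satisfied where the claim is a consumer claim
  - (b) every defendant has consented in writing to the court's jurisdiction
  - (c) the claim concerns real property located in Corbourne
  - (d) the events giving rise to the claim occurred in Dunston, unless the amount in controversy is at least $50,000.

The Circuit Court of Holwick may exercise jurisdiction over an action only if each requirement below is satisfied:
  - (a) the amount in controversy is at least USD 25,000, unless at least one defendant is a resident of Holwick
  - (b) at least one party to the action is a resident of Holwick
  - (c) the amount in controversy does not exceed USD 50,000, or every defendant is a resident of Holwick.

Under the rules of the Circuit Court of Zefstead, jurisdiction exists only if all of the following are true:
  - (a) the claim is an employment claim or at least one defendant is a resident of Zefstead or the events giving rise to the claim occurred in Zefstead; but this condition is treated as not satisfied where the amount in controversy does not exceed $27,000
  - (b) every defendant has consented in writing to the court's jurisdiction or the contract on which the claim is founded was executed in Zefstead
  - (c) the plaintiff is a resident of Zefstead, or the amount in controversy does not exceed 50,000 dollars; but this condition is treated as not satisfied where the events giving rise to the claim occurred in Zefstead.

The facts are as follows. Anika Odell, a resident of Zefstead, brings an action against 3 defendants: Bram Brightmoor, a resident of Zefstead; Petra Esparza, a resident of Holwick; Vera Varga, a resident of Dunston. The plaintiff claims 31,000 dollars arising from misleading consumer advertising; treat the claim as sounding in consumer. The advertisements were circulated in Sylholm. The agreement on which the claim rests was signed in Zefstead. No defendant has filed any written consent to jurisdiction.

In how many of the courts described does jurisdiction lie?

The Corbourne High Bench:
  (a) The amount in controversy is $31,000, which meets the 15,000 dollars floor, so this disjunct is met. However, the claim is a consumer claim, which falls within the stated exception and so defeats the condition. Not met.
  (b) No such written consent has been filed. Not satisfied.
  (c) The claim does not concern real property. Not met.
  (d) The operative events occurred in Sylholm, not Dunston. Nor does the 'unless' clause help: the amount in controversy is USD 31,000, below the 50,000 dollars floor. Fails.
  → No jurisdiction.
The Circuit Court of Holwick:
  (a) The amount in controversy is USD 31,000, which meets the 25,000 dollars floor. Condition met.
  (b) Petra Esparza resides in Holwick. Condition met.
  (c) The amount in controversy is USD 31,000, within the 50,000 dollars ceiling — that alternative is enough. Met.
  → Every requirement is satisfied — jurisdiction.
The Circuit Court of Zefstead:
  (a) Bram Brightmoor resides in Zefstead, so one alternative holds. The carve-out does not apply: the amount in controversy is $31,000, above the $27,000 ceiling. Satisfied.
  (b) The contract was executed in Zefstead, so one alternative holds. Satisfied.
  (c) The plaintiff resides in Zefstead, which satisfies one of the alternatives. And the carve-out is inapplicable — the operative events occurred in Sylholm, not Zefstead. Condition met.
  → Jurisdiction lies.
Courts with jurisdiction: the Circuit Court of Holwick, the Circuit Court of Zefstead — 2 in total.

2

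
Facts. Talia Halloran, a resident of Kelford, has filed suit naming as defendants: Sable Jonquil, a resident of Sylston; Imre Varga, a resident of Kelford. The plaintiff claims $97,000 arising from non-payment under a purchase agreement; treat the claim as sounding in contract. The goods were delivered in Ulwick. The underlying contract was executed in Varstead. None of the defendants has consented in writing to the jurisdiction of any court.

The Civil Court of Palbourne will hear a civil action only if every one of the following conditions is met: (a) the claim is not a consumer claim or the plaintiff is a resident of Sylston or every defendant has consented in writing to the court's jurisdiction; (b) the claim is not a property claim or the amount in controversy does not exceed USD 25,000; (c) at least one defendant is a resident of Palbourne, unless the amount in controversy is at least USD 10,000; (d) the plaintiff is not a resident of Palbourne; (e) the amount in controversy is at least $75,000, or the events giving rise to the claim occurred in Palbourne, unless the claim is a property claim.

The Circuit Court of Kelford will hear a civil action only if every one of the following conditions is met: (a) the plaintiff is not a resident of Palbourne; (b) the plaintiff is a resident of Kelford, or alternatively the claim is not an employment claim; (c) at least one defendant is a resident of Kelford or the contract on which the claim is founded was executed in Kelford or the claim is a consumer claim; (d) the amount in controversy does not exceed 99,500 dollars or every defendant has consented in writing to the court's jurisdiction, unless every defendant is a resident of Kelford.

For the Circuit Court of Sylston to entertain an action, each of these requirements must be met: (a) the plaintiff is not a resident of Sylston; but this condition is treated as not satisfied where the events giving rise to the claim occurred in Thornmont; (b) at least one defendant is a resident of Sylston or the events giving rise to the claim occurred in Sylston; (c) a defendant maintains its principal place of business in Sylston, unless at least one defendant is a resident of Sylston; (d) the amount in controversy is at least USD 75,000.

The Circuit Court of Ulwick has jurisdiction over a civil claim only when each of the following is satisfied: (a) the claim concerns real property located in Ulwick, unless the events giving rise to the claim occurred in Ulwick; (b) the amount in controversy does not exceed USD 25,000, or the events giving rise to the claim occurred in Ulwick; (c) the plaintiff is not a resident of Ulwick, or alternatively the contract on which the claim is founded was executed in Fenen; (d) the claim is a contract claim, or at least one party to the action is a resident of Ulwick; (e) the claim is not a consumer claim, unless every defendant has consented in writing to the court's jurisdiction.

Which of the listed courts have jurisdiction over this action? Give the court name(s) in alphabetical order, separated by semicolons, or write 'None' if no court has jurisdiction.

the Circuit Court of Kelford; the Circuit Court of Sylston; the Circuit Court of Ulwick; the Civil Court of Palbourne

The Civil Court of Palbourne:
  (a) The claim is a contract claim, not a consumer claim — that alternative is enough. Met.
  (b) The claim is a contract claim, not a property claim, so one alternative holds. Condition met.
  (c) No defendant resides in Palbourne (they reside in Sylston, Kelford). But the amount in controversy is USD 97,000, which meets the $10,000 floor, and the 'unless' clause therefore excuses the requirement. Satisfied.
  (d) The plaintiff resides in Kelford, which is not Palbourne. Met.
  (e) The amount in controversy is USD 97,000, which meets the USD 75,000 floor, so this disjunct is met. Satisfied.
  → The court has jurisdiction.
The Circuit Court of Kelford:
  (a) The plaintiff resides in Kelford, which is not Palbourne. Condition met.
  (b) The plaintiff resides in Kelford — that alternative is enough. Satisfied.
  (c) Imre Varga resides in Kelford — that alternative is enough. Met.
  (d) The amount in controversy is 97,000 dollars, within the 99,500 dollars ceiling, so one alternative holds. Satisfied.
  → Every requirement is satisfied — jurisdiction.
The Circuit Court of Sylston:
  (a) The plaintiff resides in Kelford, which is not Sylston. The carve-out does not apply: the operative events occurred in Ulwick, not Thornmont. Condition met.
  (b) Sable Jonquil resides in Sylston, which satisfies one of the alternatives. Condition met.
  (c) No defendant is a corporation. But Sable Jonquil resides in Sylston, and the 'unless' clause therefore excuses the requirement. Satisfied.
  (d) The amount in controversy is 97,000 dollars, which meets the 75,000 dollars floor. Satisfied.
  → The court has jurisdiction.
The Circuit Court of Ulwick:
  (a) The claim does not concern real property. However, the operative events occurred in Ulwick, so the 'unless' proviso supplies this condition. Condition met.
  (b) The operative events occurred in Ulwick — that alternative is enough. Met.
  (c) The plaintiff resides in Kelford, which is not Ulwick, so this disjunct is met. Satisfied.
  (d) The claim is a contract claim, which satisfies one of the alternatives. Satisfied.
  (e) The claim is a contract claim, not a consumer claim. Satisfied.
  → The court has jurisdiction.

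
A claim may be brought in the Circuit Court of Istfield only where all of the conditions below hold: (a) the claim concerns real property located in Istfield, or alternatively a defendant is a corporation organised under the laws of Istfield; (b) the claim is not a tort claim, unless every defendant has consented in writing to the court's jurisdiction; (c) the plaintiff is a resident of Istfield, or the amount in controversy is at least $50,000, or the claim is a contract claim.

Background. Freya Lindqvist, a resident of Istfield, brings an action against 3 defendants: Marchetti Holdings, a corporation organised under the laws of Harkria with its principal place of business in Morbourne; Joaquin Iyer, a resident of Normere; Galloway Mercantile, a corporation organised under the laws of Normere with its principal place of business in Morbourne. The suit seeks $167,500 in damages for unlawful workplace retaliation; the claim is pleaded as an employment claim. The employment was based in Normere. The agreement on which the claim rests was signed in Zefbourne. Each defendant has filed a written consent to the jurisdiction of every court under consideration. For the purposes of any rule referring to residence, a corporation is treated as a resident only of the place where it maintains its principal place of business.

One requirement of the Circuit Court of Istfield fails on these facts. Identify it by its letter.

(a)

The Circuit Court of Istfield:
  (a) The claim does not concern real property; the corporate defendant(s) are organised in Harkria, Normere, not Istfield — every alternative fails. Condition not met.
  (b) The claim is an employment claim, not a tort claim. Satisfied.
  (c) The plaintiff resides in Istfield, so one alternative holds. Met.
Only condition (a) fails.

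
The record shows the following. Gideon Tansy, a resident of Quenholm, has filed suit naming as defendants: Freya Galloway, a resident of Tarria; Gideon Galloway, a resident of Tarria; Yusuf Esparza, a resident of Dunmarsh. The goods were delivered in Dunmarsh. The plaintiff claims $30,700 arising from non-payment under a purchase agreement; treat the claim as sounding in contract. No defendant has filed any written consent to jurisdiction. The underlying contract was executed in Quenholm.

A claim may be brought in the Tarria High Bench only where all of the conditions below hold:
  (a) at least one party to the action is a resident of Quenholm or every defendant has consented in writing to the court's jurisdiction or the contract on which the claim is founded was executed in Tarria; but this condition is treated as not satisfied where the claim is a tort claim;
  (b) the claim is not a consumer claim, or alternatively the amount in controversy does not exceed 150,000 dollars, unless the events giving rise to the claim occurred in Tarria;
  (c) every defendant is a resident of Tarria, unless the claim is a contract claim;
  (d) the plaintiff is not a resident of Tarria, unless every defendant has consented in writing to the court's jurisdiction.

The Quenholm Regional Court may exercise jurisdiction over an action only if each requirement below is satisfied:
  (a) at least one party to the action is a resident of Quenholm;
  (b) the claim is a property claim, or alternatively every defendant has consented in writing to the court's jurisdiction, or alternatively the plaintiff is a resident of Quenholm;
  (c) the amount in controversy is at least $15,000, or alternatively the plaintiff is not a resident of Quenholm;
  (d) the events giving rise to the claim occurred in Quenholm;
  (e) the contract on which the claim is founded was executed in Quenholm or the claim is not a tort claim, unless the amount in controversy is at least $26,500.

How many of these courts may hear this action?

The Tarria High Bench:
  (a) Gideon Tansy resides in Quenholm — that alternative is enough. The exception is not triggered, since the claim is a contract claim, not a tort claim. Condition met.
  (b) The claim is a contract claim, not a consumer claim, which satisfies one of the alternatives. Condition met.
  (c) The defendants reside as follows — Freya Galloway in Tarria, Gideon Galloway in Tarria, Yusuf Esparza in Dunmarsh — not all in Tarria. However, the claim is a contract claim, so the 'unless' proviso supplies this condition. Satisfied.
  (d) The plaintiff resides in Quenholm, which is not Tarria. Satisfied.
  → Every requirement is satisfied — jurisdiction.
The Quenholm Regional Court:
  (a) Gideon Tansy resides in Quenholm. Satisfied.
  (b) The plaintiff resides in Quenholm, so one alternative holds. Met.
  (c) The amount in controversy is $30,700, which meets the USD 15,000 floor, which satisfies one of the alternatives. Met.
  (d) The operative events occurred in Dunmarsh, not Quenholm. Not satisfied.
  (e) The contract was executed in Quenholm, which satisfies one of the alternatives. Satisfied.
  → The court lacks jurisdiction.
Courts with jurisdiction: the Tarria High Bench — 1 in total.

1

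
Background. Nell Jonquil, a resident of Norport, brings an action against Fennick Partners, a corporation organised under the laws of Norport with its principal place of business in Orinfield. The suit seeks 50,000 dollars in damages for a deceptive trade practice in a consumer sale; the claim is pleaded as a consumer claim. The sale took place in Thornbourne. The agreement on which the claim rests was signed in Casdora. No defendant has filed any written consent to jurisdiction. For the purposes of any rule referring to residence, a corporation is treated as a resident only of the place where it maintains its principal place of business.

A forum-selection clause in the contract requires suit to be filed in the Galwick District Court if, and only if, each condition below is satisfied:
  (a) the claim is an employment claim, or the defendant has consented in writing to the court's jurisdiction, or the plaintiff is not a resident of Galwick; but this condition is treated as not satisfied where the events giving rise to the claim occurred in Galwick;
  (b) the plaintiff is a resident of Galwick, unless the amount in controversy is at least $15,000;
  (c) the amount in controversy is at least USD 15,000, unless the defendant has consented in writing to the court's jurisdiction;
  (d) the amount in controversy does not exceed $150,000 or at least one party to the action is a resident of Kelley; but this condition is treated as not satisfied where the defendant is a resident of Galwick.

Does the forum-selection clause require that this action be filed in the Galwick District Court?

The Galwick District Court:
  (a) The plaintiff resides in Norport, which is not Galwick, so this disjunct is met. The exception is not triggered, since the operative events occurred in Thornbourne, not Galwick. Satisfied.
  (b) The plaintiff resides in Norport, not Galwick. But the amount in controversy is USD 50,000, which meets the $15,000 floor, and the 'unless' clause therefore excuses the requirement. Met.
  (c) The amount in controversy is USD 50,000, which meets the 15,000 dollars floor. Condition met.
  (d) The amount in controversy is 50,000 dollars, within the $150,000 ceiling, so one alternative holds. And the carve-out is inapplicable — the defendant resides in Orinfield, not Galwick. Condition met.
  → Forum clause is triggered.

Yes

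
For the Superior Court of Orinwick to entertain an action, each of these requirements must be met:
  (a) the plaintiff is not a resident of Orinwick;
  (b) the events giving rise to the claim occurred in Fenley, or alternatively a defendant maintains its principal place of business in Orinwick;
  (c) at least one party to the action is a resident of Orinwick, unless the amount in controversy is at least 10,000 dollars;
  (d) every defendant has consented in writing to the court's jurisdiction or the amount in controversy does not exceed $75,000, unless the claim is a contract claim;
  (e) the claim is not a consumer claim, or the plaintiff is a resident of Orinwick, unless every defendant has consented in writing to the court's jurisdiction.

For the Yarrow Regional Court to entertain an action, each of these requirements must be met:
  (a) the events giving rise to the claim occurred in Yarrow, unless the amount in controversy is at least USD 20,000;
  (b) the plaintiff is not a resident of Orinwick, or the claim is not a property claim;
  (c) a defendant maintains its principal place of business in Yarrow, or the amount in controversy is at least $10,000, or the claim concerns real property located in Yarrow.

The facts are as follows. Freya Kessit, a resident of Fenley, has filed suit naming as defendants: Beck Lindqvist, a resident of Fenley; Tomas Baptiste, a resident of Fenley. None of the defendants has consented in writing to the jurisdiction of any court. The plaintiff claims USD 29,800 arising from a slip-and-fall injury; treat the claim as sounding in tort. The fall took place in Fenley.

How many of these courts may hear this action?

2

The Superior Court of Orinwick:
  (a) The plaintiff resides in Fenley, which is not Orinwick. Condition met.
  (b) The operative events occurred in Fenley — that alternative is enough. Satisfied.
  (c) No party resides in Orinwick. However, the amount in controversy is $29,800, which meets the 10,000 dollars floor, so the 'unless' proviso supplies this condition. Met.
  (d) The amount in controversy is USD 29,800, within the $75,000 ceiling, which satisfies one of the alternatives. Satisfied.
  (e) The claim is a tort claim, not a consumer claim — that alternative is enough. Met.
  → Every requirement is satisfied — jurisdiction.
The Yarrow Regional Court:
  (a) The operative events occurred in Fenley, not Yarrow. But the amount in controversy is 29,800 dollars, which meets the USD 20,000 floor, and the 'unless' clause therefore excuses the requirement. Satisfied.
  (b) The plaintiff resides in Fenley, which is not Orinwick, so this disjunct is met. Satisfied.
  (c) The amount in controversy is $29,800, which meets the 10,000 dollars floor — that alternative is enough. Satisfied.
  → Jurisdiction lies.
Courts with jurisdiction: the Superior Court of Orinwick, the Yarrow Regional Court — 2 in total.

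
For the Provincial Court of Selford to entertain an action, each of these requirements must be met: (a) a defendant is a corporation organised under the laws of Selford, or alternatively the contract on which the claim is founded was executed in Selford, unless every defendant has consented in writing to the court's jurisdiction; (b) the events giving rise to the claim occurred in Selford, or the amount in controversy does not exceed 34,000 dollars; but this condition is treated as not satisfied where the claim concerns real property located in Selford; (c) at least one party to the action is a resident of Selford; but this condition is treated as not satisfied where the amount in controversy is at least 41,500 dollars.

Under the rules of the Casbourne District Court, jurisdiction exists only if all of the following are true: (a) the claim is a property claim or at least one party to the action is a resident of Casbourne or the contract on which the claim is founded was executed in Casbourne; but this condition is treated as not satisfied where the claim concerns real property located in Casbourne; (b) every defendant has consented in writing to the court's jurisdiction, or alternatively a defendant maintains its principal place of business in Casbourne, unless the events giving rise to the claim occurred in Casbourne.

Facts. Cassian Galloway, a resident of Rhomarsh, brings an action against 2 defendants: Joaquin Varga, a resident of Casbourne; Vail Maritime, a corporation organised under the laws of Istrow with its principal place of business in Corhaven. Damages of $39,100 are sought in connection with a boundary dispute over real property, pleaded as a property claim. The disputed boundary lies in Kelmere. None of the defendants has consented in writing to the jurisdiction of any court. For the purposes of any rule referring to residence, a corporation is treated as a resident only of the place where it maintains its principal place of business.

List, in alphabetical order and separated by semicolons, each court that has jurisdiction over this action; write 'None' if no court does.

None

The Provincial Court of Selford:
  (a) The corporate defendant(s) are organised in Istrow, not Selford; no contract (and hence no place of execution) is alleged — none of the alternatives is met. Nor does the 'unless' clause help: no such written consent has been filed. Not met.
  (b) The operative events occurred in Kelmere, not Selford; the amount in controversy is USD 39,100, above the $34,000 ceiling — every alternative fails. Not satisfied.
  (c) No party resides in Selford. Not met.
  → At least one condition fails; no jurisdiction.
The Casbourne District Court:
  (a) The claim is a property claim, so one alternative holds. The carve-out does not apply: the property lies in Kelmere, not Casbourne. Condition met.
  (b) No such written consent has been filed; the corporate defendant(s) have their principal place of business in Corhaven, not Casbourne — every alternative fails. And the operative events occurred in Kelmere, not Casbourne, so the proviso does not save it. Condition not met.
  → No jurisdiction.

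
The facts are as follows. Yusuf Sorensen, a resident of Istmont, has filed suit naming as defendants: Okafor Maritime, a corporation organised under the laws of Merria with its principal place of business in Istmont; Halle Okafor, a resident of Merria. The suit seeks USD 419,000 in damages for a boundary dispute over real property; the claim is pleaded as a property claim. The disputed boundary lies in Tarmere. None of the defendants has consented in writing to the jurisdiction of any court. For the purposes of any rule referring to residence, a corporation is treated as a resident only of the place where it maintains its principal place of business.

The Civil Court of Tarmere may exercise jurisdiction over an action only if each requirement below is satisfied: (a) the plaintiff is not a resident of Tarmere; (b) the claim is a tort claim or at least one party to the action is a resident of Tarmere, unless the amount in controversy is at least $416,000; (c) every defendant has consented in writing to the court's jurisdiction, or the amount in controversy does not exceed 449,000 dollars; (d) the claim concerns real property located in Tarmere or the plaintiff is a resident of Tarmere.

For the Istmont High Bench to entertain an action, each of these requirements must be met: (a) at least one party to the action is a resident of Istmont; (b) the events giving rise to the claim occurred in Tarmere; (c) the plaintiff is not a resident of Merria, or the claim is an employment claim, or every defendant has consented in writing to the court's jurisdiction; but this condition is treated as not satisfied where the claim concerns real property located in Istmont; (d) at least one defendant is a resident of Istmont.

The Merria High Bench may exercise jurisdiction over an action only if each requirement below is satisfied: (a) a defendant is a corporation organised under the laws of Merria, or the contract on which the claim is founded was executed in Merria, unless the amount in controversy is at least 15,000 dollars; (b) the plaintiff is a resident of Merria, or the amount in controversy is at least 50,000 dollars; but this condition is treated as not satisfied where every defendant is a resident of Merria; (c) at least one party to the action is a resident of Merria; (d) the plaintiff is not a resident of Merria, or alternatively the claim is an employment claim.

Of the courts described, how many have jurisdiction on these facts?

3

The Civil Court of Tarmere:
  (a) The plaintiff resides in Istmont, which is not Tarmere. Met.
  (b) The claim is a property claim, not a tort claim; no party resides in Tarmere — none of the alternatives is met. But the amount in controversy is $419,000, which meets the 416,000 dollars floor, and the 'unless' clause therefore excuses the requirement. Condition met.
  (c) The amount in controversy is $419,000, within the USD 449,000 ceiling, so this disjunct is met. Condition met.
  (d) The property lies in Tarmere — that alternative is enough. Satisfied.
  → Jurisdiction lies.
The Istmont High Bench:
  (a) Yusuf Sorensen resides in Istmont. Satisfied.
  (b) The operative events occurred in Tarmere. Met.
  (c) The plaintiff resides in Istmont, which is not Merria, so one alternative holds. The carve-out does not apply: the property lies in Tarmere, not Istmont. Satisfied.
  (d) Okafor Maritime resides in Istmont. Condition met.
  → Every requirement is satisfied — jurisdiction.
The Merria High Bench:
  (a) Okafor Maritime is organised under the laws of Merria, so one alternative holds. Condition met.
  (b) The amount in controversy is 419,000 dollars, which meets the 50,000 dollars floor, so this disjunct is met. The exception is not triggered, since the defendants reside as follows — Okafor Maritime in Istmont, Halle Okafor in Merria — not all in Merria. Satisfied.
  (c) Halle Okafor resides in Merria. Satisfied.
  (d) The plaintiff resides in Istmont, which is not Merria, so this disjunct is met. Condition met.
  → All conditions met; jurisdiction exists.
Courts with jurisdiction: the Civil Court of Tarmere, the Istmont High Bench, the Merria High Bench — 3 in total.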